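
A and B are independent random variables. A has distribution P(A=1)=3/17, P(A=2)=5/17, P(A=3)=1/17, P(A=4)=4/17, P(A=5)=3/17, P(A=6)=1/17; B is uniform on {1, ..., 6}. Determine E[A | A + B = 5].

32/13

P(A + B = 5) = 13/102.
Summing A·P(x,y) over outcomes with A + B = 5 gives 16/51.
E[A | A + B = 5] = (16/51) / (13/102) = 32/13.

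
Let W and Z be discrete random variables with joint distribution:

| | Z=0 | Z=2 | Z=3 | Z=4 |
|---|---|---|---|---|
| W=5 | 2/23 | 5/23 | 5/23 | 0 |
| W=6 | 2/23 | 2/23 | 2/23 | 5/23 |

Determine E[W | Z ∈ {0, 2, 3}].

P(Z ∈ {0, 2, 3}) = 18/23.
Σ W·P over the event = 5·(2/23) + 5·(5/23) + 5·(5/23) + 6·(2/23) + 6·(2/23) + 6·(2/23) = 96/23.
E[W | Z ∈ {0, 2, 3}] = (96/23) / (18/23) = 16/3.

16/3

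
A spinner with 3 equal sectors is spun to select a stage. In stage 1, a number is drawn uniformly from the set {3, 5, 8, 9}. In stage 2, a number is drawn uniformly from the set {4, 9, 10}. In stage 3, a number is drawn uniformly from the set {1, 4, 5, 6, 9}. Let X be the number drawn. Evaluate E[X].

E[X | stage 1] = (3+5+8+9)/4 = 25/4.
E[X | stage 2] = (4+9+10)/3 = 23/3.
E[X | stage 3] = (1+4+5+6+9)/5 = 5.
By the law of total expectation,
E[X] = (1/3)·(25/4) + (1/3)·(23/3) + (1/3)·(5) = 227/36.

227/36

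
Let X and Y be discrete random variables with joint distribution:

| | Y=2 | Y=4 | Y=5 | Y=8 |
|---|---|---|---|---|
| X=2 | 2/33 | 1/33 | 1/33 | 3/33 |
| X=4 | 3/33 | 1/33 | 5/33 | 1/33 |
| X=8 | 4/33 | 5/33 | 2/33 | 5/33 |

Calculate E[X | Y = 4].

P(Y = 4) = 7/33.
Summing X·P(X=x,Y=y) over the conditioning event gives 46/33.
E[X | Y = 4] = (46/33) / (7/33) = 46/7.

46/7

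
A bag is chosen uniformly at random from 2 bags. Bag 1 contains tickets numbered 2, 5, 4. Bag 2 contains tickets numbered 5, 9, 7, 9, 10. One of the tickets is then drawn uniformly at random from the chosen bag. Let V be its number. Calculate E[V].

35/6

E[V | bag 1] = (2+5+4)/3 = 11/3.
E[V | bag 2] = (5+9+7+9+10)/5 = 8.
By the law of total expectation,
E[V] = (1/2)·(11/3) + (1/2)·(8) = 35/6.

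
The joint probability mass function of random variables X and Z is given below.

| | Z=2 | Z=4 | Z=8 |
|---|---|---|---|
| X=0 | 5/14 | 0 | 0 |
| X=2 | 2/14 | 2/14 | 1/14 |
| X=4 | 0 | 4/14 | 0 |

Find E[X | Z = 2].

4/7

P(Z = 2) = 1/2.
Σ X·P over the event = 0·(5/14) + 2·(2/14) = 2/7.
E[X | Z = 2] = (2/7) / (1/2) = 4/7.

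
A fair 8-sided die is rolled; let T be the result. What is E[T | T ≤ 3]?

Given T ≤ 3, T is equally likely to be any of {1, 2, 3}.
E[T | T ≤ 3] = (1 + 2 + 3) / 3 = 2.

2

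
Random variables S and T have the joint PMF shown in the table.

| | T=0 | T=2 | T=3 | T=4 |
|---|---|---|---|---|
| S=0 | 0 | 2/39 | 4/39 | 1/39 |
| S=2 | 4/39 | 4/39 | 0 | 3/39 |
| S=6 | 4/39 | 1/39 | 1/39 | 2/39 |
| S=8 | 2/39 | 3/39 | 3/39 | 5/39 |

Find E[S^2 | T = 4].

P(T = 4) = 11/39.
Σ S^2·P over the event = 0·(1/39) + 4·(3/39) + 36·(2/39) + 64·(5/39) = 404/39.
E[S^2 | T = 4] = (404/39) / (11/39) = 404/11.

404/11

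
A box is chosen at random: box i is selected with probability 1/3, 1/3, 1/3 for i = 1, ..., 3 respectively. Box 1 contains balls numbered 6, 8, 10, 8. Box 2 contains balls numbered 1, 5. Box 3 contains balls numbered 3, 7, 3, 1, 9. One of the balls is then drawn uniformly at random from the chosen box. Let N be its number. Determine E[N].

26/5

E[N | box 1] = (6+8+10+8)/4 = 8.
E[N | box 2] = (1+5)/2 = 3.
E[N | box 3] = (3+7+3+1+9)/5 = 23/5.
By the law of total expectation,
E[N] = (1/3)·(8) + (1/3)·(3) + (1/3)·(23/5) = 26/5.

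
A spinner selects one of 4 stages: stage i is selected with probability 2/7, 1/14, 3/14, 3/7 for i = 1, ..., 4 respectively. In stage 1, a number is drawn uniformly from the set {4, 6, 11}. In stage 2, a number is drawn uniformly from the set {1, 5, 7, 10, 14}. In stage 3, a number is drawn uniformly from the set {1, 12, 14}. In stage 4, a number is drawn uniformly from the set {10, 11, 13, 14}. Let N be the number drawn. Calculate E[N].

48/5

E[N | stage 1] = (4+6+11)/3 = 7.
E[N | stage 2] = (1+5+7+10+14)/5 = 37/5.
E[N | stage 3] = (1+12+14)/3 = 9.
E[N | stage 4] = (10+11+13+14)/4 = 12.
By the law of total expectation,
E[N] = (2/7)·(7) + (1/14)·(37/5) + (3/14)·(9) + (3/7)·(12) = 48/5.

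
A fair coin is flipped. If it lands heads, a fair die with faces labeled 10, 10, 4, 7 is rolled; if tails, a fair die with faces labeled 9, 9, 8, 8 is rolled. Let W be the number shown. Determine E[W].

E[W | heads] = (10+10+4+7)/4 = 31/4.
E[W | tails] = (9+9+8+8)/4 = 17/2.
E[W] = (1/2)·(31/4) + (1/2)·(17/2) = 65/8.

65/8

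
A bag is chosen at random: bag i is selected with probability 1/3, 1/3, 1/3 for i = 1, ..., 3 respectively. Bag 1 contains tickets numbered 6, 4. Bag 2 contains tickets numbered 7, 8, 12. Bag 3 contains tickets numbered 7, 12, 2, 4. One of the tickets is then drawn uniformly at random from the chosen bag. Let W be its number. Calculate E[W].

E[W | bag 1] = (6+4)/2 = 5.
E[W | bag 2] = (7+8+12)/3 = 9.
E[W | bag 3] = (7+12+2+4)/4 = 25/4.
E[W] = (1/3)·(5) + (1/3)·(9) + (1/3)·(25/4) = 27/4.

27/4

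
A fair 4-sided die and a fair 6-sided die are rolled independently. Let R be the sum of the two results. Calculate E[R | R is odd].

P(R is odd) = 1/2.
Σ over the event: 3·1/12 + 5·1/6 + 7·1/6 + 9·1/12 = 3.
E[R | R is odd] = (3) / (1/2) = 6.

6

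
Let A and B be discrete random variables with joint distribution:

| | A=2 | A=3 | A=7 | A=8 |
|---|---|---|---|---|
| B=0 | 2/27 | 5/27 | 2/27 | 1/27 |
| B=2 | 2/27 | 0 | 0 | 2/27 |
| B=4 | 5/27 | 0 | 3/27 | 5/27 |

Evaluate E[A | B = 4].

71/13

P(B = 4) = 13/27.
Σ A·P over the event = 2·(5/27) + 7·(3/27) + 8·(5/27) = 71/27.
E[A | B = 4] = (71/27) / (13/27) = 71/13.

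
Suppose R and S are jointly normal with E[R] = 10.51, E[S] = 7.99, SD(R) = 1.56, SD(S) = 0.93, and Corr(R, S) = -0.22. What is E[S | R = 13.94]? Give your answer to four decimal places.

7.5401

The regression of S on R has slope ρ·σ_S/σ_R and passes through (μ_R, μ_S).
E[S | R=13.94] = 7.99 + (-0.22)·(0.93/1.56)·(13.94 − (10.51)) = 7.99 + (-0.131154)·(3.43) = 7.5401.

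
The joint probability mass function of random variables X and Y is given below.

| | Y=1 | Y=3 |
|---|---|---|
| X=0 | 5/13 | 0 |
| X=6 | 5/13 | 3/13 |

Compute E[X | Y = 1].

P(Y = 1) = 10/13.
Summing X·P(X=x,Y=y) over the conditioning event gives 30/13.
E[X | Y = 1] = (30/13) / (10/13) = 3.

3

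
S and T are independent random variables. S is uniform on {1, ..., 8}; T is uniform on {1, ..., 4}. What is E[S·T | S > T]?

295/22

P(S > T) = 11/16.
Summing ST·P(x,y) over outcomes with S > T gives 295/32.
E[S·T | S > T] = (295/32) / (11/16) = 295/22.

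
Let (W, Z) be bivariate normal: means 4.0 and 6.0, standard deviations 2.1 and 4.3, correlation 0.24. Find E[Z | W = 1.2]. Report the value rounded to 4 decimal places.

4.6240

E[Z | W=x] = μ_Z + ρ(σ_Z/σ_W)(x − μ_W) for jointly normal variables.
E[Z | W=1.2] = 6.0 + (0.24)·(4.3/2.1)·(1.2 − (4.0)) = 6.0 + (0.49143)·(-2.8) = 4.6240.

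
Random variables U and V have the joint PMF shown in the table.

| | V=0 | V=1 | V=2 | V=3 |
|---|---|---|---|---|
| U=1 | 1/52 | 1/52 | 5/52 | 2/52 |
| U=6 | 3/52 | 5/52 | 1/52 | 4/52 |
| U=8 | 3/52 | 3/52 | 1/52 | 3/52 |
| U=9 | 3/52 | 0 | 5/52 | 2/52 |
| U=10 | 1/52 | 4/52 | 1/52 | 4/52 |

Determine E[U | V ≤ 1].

175/24

P(V ≤ 1) = 6/13.
Summing U·P(U=x,V=y) over the conditioning event gives 175/52.
E[U | V ≤ 1] = (175/52) / (6/13) = 175/24.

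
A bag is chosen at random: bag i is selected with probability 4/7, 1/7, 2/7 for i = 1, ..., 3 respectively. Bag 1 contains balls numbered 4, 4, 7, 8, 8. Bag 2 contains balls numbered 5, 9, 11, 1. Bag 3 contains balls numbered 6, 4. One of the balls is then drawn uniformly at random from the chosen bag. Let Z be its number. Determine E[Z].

59/10

E[Z | bag 1] = (4+4+7+8+8)/5 = 31/5.
E[Z | bag 2] = (5+9+11+1)/4 = 13/2.
E[Z | bag 3] = (6+4)/2 = 5.
By the law of total expectation,
E[Z] = (4/7)·(31/5) + (1/7)·(13/2) + (2/7)·(5) = 59/10.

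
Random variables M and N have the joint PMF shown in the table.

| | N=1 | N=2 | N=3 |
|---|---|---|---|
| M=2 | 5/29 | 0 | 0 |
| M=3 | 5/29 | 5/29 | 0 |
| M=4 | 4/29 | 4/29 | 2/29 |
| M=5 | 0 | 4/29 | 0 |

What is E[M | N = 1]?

41/14

P(N = 1) = 14/29.
Summing M·P(M=x,N=y) over the conditioning event gives 41/29.
E[M | N = 1] = (41/29) / (14/29) = 41/14.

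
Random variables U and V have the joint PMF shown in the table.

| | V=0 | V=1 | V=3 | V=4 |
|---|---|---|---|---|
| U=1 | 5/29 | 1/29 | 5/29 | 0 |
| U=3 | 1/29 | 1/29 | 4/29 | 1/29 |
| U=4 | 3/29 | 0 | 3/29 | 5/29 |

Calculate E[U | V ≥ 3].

P(V ≥ 3) = 18/29.
Σ U·P over the event = 1·(5/29) + 3·(4/29) + 3·(1/29) + 4·(3/29) + 4·(5/29) = 52/29.
E[U | V ≥ 3] = (52/29) / (18/29) = 26/9.

26/9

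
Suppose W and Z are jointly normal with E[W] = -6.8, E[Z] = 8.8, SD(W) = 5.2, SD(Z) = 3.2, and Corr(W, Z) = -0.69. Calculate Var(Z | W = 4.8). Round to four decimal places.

For a bivariate normal, Var(Z | W=x) = σ_Z²(1 − ρ²).
Var(Z | W=4.8) = (3.2)²·(1 − (-0.69)²) = 10.24·0.5239 = 5.3647.

5.3647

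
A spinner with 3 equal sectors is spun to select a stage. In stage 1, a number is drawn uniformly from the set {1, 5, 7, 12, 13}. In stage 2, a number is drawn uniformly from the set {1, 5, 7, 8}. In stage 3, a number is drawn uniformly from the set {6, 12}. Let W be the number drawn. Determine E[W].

E[W | stage 1] = (1+5+7+12+13)/5 = 38/5.
E[W | stage 2] = (1+5+7+8)/4 = 21/4.
E[W | stage 3] = (6+12)/2 = 9.
By the law of total expectation,
E[W] = (1/3)·(38/5) + (1/3)·(21/4) + (1/3)·(9) = 437/60.

437/60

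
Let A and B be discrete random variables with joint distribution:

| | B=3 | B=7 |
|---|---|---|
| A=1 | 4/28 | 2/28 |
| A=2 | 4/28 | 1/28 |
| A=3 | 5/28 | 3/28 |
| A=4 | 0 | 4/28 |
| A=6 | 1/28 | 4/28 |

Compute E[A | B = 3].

P(B = 3) = 1/2.
Σ A·P over the event = 1·(4/28) + 2·(4/28) + 3·(5/28) + 6·(1/28) = 33/28.
E[A | B = 3] = (33/28) / (1/2) = 33/14.

33/14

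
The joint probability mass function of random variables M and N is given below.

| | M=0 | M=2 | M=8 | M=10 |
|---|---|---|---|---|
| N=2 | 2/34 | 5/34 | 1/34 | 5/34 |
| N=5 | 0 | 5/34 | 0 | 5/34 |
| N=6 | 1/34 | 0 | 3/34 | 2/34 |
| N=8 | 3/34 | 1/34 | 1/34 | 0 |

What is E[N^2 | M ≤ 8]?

621/22

P(M ≤ 8) = 11/17.
Summing N^2·P(M=x,N=y) over the conditioning event gives 621/34.
E[N^2 | M ≤ 8] = (621/34) / (11/17) = 621/22.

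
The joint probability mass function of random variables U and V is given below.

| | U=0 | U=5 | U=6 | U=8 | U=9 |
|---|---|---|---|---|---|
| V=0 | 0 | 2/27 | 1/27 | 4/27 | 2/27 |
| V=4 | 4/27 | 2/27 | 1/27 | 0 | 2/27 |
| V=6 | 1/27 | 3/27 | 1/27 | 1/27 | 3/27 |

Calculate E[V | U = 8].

P(U = 8) = 5/27.
Σ V·P over the event = 0·(4/27) + 6·(1/27) = 2/9.
E[V | U = 8] = (2/9) / (5/27) = 6/5.

6/5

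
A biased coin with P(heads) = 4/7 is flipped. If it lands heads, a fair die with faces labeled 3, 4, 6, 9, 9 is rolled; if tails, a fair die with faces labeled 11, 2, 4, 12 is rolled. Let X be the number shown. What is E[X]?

133/20

E[X | heads] = (3+4+6+9+9)/5 = 31/5.
E[X | tails] = (11+2+4+12)/4 = 29/4.
E[X] = (4/7)·(31/5) + (3/7)·(29/4) = 133/20.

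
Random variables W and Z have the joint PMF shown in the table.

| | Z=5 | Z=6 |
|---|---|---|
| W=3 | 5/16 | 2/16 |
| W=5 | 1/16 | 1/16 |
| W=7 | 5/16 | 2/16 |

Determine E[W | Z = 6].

5

P(Z = 6) = 5/16.
Σ W·P over the event = 3·(2/16) + 5·(1/16) + 7·(2/16) = 25/16.
E[W | Z = 6] = (25/16) / (5/16) = 5.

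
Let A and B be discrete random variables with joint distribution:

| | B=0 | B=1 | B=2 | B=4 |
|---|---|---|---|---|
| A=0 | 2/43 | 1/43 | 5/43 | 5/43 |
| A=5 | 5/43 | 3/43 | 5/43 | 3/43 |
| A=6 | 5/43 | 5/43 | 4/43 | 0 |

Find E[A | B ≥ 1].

P(B ≥ 1) = 31/43.
Σ A·P over the event = 0·(1/43) + 0·(5/43) + 0·(5/43) + 5·(3/43) + 5·(5/43) + 5·(3/43) + 6·(5/43) + 6·(4/43) = 109/43.
E[A | B ≥ 1] = (109/43) / (31/43) = 109/31.

109/31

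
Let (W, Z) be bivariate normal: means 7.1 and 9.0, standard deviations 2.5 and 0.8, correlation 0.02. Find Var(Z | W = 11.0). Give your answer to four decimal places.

For a bivariate normal, Var(Z | W=x) = σ_Z²(1 − ρ²).
Var(Z | W=11.0) = (0.8)²·(1 − (0.02)²) = 0.64·0.9996 = 0.6397.

0.6397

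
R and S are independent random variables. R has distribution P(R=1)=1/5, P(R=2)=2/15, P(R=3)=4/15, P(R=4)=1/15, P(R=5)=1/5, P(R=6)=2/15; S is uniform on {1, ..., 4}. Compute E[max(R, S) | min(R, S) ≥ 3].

9/2

P(min(R, S) ≥ 3) = 1/3.
Summing max(R,S)·P(x,y) over outcomes with min(R, S) ≥ 3 gives 3/2.
E[max(R, S) | min(R, S) ≥ 3] = (3/2) / (1/3) = 9/2.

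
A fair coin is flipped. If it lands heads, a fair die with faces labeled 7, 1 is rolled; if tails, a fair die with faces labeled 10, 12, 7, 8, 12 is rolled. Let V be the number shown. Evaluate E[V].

69/10

E[V | heads] = (7+1)/2 = 4.
E[V | tails] = (10+12+7+8+12)/5 = 49/5.
E[V] = (1/2)·(4) + (1/2)·(49/5) = 69/10.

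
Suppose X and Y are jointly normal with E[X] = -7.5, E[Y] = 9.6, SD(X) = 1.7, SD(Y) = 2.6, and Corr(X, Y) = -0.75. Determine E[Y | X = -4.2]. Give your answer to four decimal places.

5.8147

The regression of Y on X has slope ρ·σ_Y/σ_X and passes through (μ_X, μ_Y).
E[Y | X=-4.2] = 9.6 + (-0.75)·(2.6/1.7)·(-4.2 − (-7.5)) = 9.6 + (-1.14706)·(3.3) = 5.8147.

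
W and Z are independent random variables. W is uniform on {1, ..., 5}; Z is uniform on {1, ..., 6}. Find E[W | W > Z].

4

P(W > Z) = 1/3.
Summing W·P(x,y) over outcomes with W > Z gives 4/3.
E[W | W > Z] = (4/3) / (1/3) = 4.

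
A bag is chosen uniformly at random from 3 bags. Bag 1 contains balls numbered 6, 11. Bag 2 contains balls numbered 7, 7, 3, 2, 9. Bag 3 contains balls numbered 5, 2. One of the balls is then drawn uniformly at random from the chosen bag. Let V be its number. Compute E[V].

88/15

E[V | bag 1] = (6+11)/2 = 17/2.
E[V | bag 2] = (7+7+3+2+9)/5 = 28/5.
E[V | bag 3] = (5+2)/2 = 7/2.
E[V] = (1/3)·(17/2) + (1/3)·(28/5) + (1/3)·(7/2) = 88/15.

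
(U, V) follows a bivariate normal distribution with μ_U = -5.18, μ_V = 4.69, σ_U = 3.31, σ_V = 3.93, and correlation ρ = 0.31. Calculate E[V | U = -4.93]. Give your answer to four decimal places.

E[V | U=x] = μ_V + ρ(σ_V/σ_U)(x − μ_U) for jointly normal variables.
E[V | U=-4.93] = 4.69 + (0.31)·(3.93/3.31)·(-4.93 − (-5.18)) = 4.69 + (0.36807)·(0.25) = 4.7820.

4.7820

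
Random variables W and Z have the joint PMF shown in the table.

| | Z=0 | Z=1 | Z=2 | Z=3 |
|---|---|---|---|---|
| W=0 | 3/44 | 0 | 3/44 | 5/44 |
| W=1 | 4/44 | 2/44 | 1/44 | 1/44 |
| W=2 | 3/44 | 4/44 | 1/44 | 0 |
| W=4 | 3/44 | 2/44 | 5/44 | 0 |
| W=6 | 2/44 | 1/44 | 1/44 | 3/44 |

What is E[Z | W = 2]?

P(W = 2) = 2/11.
Σ Z·P over the event = 0·(3/44) + 1·(4/44) + 2·(1/44) = 3/22.
E[Z | W = 2] = (3/22) / (2/11) = 3/4.

3/4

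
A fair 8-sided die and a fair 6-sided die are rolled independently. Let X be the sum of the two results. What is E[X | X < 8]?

16/3

P(X < 8) = 7/16.
Σ over the event: 2·1/48 + 3·1/24 + 4·1/16 + 5·1/12 + 6·5/48 + 7·1/8 = 7/3.
E[X | X < 8] = (7/3) / (7/16) = 16/3.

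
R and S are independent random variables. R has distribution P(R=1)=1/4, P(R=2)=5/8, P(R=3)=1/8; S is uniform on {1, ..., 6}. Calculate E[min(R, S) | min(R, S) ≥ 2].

32/15

P(min(R, S) ≥ 2) = 5/8.
Summing min(R,S)·P(x,y) over outcomes with min(R, S) ≥ 2 gives 4/3.
E[min(R, S) | min(R, S) ≥ 2] = (4/3) / (5/8) = 32/15.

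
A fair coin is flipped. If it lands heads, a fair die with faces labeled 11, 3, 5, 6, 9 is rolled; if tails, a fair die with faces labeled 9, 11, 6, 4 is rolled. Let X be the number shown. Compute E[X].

E[X | heads] = (11+3+5+6+9)/5 = 34/5.
E[X | tails] = (9+11+6+4)/4 = 15/2.
By the law of total expectation,
E[X] = (1/2)·(34/5) + (1/2)·(15/2) = 143/20.

143/20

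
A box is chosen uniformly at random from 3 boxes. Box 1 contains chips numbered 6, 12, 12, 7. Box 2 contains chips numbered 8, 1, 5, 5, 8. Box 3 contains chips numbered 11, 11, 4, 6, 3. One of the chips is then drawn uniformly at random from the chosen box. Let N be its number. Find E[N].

433/60

E[N | box 1] = (6+12+12+7)/4 = 37/4.
E[N | box 2] = (8+1+5+5+8)/5 = 27/5.
E[N | box 3] = (11+11+4+6+3)/5 = 7.
E[N] = (1/3)·(37/4) + (1/3)·(27/5) + (1/3)·(7) = 433/60.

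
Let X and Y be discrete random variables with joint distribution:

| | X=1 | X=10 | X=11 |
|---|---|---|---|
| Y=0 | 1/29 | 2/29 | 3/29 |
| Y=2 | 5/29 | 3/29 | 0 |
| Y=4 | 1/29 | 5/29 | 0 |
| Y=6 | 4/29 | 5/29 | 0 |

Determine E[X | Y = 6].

6

P(Y = 6) = 9/29.
Σ X·P over the event = 1·(4/29) + 10·(5/29) = 54/29.
E[X | Y = 6] = (54/29) / (9/29) = 6.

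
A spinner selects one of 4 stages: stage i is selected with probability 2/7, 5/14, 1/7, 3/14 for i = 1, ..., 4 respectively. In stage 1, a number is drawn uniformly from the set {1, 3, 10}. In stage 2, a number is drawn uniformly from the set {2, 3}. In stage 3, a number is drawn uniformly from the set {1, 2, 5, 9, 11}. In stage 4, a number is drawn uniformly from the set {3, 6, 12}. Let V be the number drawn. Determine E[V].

1901/420

E[V | stage 1] = (1+3+10)/3 = 14/3.
E[V | stage 2] = (2+3)/2 = 5/2.
E[V | stage 3] = (1+2+5+9+11)/5 = 28/5.
E[V | stage 4] = (3+6+12)/3 = 7.
By the law of total expectation,
E[V] = (2/7)·(14/3) + (5/14)·(5/2) + (1/7)·(28/5) + (3/14)·(7) = 1901/420.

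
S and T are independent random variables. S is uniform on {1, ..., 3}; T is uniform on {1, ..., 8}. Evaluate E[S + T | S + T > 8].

Outcomes with S + T > 8: (1,8), (2,7), (2,8), (3,6), (3,7), (3,8), each with probability 1/24.
E[S + T | S + T > 8] = (9 + 9 + 10 + 9 + 10 + 11) / 6 = 29/3.

29/3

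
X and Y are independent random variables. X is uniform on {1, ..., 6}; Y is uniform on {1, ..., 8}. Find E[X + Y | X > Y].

7

P(X > Y) = 5/16.
Summing (X+Y)·P(x,y) over outcomes with X > Y gives 35/16.
E[X + Y | X > Y] = (35/16) / (5/16) = 7.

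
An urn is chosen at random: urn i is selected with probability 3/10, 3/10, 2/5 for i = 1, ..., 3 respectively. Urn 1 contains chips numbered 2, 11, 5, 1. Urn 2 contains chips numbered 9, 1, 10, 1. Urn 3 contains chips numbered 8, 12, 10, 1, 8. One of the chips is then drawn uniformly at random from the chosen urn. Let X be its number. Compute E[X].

E[X | urn 1] = (2+11+5+1)/4 = 19/4.
E[X | urn 2] = (9+1+10+1)/4 = 21/4.
E[X | urn 3] = (8+12+10+1+8)/5 = 39/5.
By the law of total expectation,
E[X] = (3/10)·(19/4) + (3/10)·(21/4) + (2/5)·(39/5) = 153/25.

153/25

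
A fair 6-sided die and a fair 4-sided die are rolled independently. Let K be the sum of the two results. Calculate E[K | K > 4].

P(K > 4) = 3/4.
Σ over the event: 5·1/6 + 6·1/6 + 7·1/6 + 8·1/8 + 9·1/12 + 10·1/24 = 31/6.
E[K | K > 4] = (31/6) / (3/4) = 62/9.

62/9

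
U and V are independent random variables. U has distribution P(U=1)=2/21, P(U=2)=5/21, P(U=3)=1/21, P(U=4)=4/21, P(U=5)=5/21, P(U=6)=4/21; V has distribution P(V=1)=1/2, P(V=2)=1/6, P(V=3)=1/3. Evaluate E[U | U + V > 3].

P(U + V > 3) = 103/126.
Summing U·P(x,y) over outcomes with U + V > 3 gives 221/63.
E[U | U + V > 3] = (221/63) / (103/126) = 442/103.

442/103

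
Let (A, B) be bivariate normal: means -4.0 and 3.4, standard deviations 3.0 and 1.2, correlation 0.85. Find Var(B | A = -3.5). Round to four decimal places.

0.3996

Var(B | A=x) = (1 − ρ²)·σ_B².
Var(B | A=-3.5) = (1.2)²·(1 − (0.85)²) = 1.44·0.2775 = 0.3996.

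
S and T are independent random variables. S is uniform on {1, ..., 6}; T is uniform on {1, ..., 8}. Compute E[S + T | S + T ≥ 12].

Outcomes with S + T ≥ 12: (4,8), (5,7), (5,8), (6,6), (6,7), (6,8), each with probability 1/48.
E[S + T | S + T ≥ 12] = (12 + 12 + 13 + 12 + 13 + 14) / 6 = 38/3.

38/3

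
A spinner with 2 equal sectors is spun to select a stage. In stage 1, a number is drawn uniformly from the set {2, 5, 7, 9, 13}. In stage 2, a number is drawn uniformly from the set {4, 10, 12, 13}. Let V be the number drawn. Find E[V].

339/40

E[V | stage 1] = (2+5+7+9+13)/5 = 36/5.
E[V | stage 2] = (4+10+12+13)/4 = 39/4.
E[V] = (1/2)·(36/5) + (1/2)·(39/4) = 339/40.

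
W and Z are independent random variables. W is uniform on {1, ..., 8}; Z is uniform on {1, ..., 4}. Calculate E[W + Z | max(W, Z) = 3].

P(max(W, Z) = 3) = 5/32.
Summing (W+Z)·P(x,y) over outcomes with max(W, Z) = 3 gives 3/4.
E[W + Z | max(W, Z) = 3] = (3/4) / (5/32) = 24/5.

24/5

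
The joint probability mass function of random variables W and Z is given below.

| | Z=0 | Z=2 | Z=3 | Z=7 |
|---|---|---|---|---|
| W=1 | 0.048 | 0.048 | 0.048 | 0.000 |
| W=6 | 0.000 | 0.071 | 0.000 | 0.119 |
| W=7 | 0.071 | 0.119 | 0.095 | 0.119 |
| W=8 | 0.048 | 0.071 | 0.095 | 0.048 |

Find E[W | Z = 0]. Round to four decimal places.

P(Z = 0) = 0.167.
Summing W·P(W=x,Z=y) over the conditioning event gives 0.929.
E[W | Z = 0] = (0.929) / (0.167) = 5.5629.

5.5629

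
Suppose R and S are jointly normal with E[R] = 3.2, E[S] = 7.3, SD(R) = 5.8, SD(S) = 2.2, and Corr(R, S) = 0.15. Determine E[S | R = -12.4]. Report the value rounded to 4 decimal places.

The regression of S on R has slope ρ·σ_S/σ_R and passes through (μ_R, μ_S).
E[S | R=-12.4] = 7.3 + (0.15)·(2.2/5.8)·(-12.4 − (3.2)) = 7.3 + (0.056897)·(-15.6) = 6.4124.

6.4124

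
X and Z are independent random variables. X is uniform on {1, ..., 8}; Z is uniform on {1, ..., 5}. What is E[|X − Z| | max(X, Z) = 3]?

Outcomes with max(X, Z) = 3: (1,3), (2,3), (3,1), (3,2), (3,3), each with probability 1/40.
E[|X − Z| | max(X, Z) = 3] = (2 + 1 + 2 + 1 + 0) / 5 = 6/5.

6/5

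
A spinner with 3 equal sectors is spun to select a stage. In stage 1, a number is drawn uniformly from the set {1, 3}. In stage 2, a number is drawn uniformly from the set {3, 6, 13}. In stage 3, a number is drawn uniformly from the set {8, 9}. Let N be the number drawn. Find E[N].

E[N | stage 1] = (1+3)/2 = 2.
E[N | stage 2] = (3+6+13)/3 = 22/3.
E[N | stage 3] = (8+9)/2 = 17/2.
E[N] = (1/3)·(2) + (1/3)·(22/3) + (1/3)·(17/2) = 107/18.

107/18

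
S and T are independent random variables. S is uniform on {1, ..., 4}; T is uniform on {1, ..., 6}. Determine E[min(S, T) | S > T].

Outcomes with S > T: (2,1), (3,1), (3,2), (4,1), (4,2), (4,3), each with probability 1/24.
E[min(S, T) | S > T] = (1 + 1 + 2 + 1 + 2 + 3) / 6 = 5/3.

5/3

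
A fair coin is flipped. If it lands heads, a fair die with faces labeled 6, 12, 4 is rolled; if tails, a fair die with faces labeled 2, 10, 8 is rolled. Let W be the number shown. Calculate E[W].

E[W | heads] = (6+12+4)/3 = 22/3.
E[W | tails] = (2+10+8)/3 = 20/3.
By the law of total expectation,
E[W] = (1/2)·(22/3) + (1/2)·(20/3) = 7.

7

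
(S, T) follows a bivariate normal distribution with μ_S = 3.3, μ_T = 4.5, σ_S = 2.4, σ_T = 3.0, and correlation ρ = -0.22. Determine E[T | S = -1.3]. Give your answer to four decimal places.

The regression of T on S has slope ρ·σ_T/σ_S and passes through (μ_S, μ_T).
E[T | S=-1.3] = 4.5 + (-0.22)·(3.0/2.4)·(-1.3 − (3.3)) = 4.5 + (-0.275)·(-4.6) = 5.7650.

5.7650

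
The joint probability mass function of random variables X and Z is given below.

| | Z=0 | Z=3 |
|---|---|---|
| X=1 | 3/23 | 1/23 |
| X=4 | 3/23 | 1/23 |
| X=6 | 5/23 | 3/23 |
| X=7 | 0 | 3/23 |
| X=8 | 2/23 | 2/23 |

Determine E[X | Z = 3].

P(Z = 3) = 10/23.
Σ X·P over the event = 1·(1/23) + 4·(1/23) + 6·(3/23) + 7·(3/23) + 8·(2/23) = 60/23.
E[X | Z = 3] = (60/23) / (10/23) = 6.

6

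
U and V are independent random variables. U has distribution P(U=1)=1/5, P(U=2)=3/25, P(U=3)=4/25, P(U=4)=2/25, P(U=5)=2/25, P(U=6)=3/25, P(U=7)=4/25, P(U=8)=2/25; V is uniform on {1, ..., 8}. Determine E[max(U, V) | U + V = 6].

P(U + V = 6) = 2/25.
Summing max(U,V)·P(x,y) over outcomes with U + V = 6 gives 67/200.
E[max(U, V) | U + V = 6] = (67/200) / (2/25) = 67/16.

67/16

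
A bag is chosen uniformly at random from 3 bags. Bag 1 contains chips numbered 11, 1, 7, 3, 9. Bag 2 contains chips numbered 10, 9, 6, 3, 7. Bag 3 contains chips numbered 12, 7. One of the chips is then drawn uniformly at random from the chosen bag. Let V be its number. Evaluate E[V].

227/30

E[V | bag 1] = (11+1+7+3+9)/5 = 31/5.
E[V | bag 2] = (10+9+6+3+7)/5 = 7.
E[V | bag 3] = (12+7)/2 = 19/2.
E[V] = (1/3)·(31/5) + (1/3)·(7) + (1/3)·(19/2) = 227/30.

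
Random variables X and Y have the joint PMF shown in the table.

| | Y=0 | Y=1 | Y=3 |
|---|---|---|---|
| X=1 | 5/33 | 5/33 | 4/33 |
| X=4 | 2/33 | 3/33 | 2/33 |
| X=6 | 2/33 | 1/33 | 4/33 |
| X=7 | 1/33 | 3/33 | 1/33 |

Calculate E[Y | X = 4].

P(X = 4) = 7/33.
Σ Y·P over the event = 0·(2/33) + 1·(3/33) + 3·(2/33) = 3/11.
E[Y | X = 4] = (3/11) / (7/33) = 9/7.

9/7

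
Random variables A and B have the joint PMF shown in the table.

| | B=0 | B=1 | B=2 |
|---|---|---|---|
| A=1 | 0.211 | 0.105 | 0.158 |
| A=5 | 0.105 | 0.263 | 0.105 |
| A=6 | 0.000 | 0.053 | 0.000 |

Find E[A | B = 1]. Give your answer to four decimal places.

4.1283

P(B = 1) = 0.421.
Σ A·P over the event = 1·(0.105) + 5·(0.263) + 6·(0.053) = 1.738.
E[A | B = 1] = (1.738) / (0.421) = 4.1283.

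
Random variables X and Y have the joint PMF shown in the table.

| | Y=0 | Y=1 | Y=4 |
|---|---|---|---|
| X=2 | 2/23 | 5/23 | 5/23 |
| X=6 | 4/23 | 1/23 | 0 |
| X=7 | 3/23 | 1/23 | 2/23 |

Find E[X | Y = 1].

23/7

P(Y = 1) = 7/23.
Σ X·P over the event = 2·(5/23) + 6·(1/23) + 7·(1/23) = 1.
E[X | Y = 1] = (1) / (7/23) = 23/7.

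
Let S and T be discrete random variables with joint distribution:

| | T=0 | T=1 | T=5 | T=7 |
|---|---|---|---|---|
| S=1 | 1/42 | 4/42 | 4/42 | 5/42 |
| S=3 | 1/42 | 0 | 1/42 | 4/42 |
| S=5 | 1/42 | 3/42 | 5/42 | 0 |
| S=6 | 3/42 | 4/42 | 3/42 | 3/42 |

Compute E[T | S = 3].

P(S = 3) = 1/7.
Summing T·P(S=x,T=y) over the conditioning event gives 11/14.
E[T | S = 3] = (11/14) / (1/7) = 11/2.

11/2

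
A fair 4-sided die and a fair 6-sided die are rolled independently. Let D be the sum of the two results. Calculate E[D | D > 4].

62/9

P(D > 4) = 3/4.
Σ over the event: 5·1/6 + 6·1/6 + 7·1/6 + 8·1/8 + 9·1/12 + 10·1/24 = 31/6.
E[D | D > 4] = (31/6) / (3/4) = 62/9.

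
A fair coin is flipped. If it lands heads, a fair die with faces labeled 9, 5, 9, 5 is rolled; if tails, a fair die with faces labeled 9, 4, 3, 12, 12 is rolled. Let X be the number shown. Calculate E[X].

E[X | heads] = (9+5+9+5)/4 = 7.
E[X | tails] = (9+4+3+12+12)/5 = 8.
E[X] = (1/2)·(7) + (1/2)·(8) = 15/2.

15/2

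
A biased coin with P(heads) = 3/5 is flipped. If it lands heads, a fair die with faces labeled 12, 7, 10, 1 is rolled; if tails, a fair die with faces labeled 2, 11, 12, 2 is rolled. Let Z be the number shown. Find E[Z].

E[Z | heads] = (12+7+10+1)/4 = 15/2.
E[Z | tails] = (2+11+12+2)/4 = 27/4.
By the law of total expectation,
E[Z] = (3/5)·(15/2) + (2/5)·(27/4) = 36/5.

36/5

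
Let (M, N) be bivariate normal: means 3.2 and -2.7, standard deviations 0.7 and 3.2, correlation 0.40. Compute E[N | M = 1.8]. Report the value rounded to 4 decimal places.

For a bivariate normal, E[N | M=x] = μ_N + ρ·(σ_N/σ_M)·(x − μ_M).
E[N | M=1.8] = -2.7 + (0.40)·(3.2/0.7)·(1.8 − (3.2)) = -2.7 + (1.8286)·(-1.4) = -5.2600.

-5.2600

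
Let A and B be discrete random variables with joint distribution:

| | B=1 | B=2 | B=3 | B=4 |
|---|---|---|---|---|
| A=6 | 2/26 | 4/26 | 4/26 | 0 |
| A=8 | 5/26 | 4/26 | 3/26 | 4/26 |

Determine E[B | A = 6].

11/5

P(A = 6) = 5/13.
Σ B·P over the event = 1·(2/26) + 2·(4/26) + 3·(4/26) = 11/13.
E[B | A = 6] = (11/13) / (5/13) = 11/5.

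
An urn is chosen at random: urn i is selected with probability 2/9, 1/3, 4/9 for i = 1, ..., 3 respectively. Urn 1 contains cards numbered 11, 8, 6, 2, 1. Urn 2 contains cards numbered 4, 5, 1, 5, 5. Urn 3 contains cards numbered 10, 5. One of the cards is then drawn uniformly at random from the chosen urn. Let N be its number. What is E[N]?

266/45

E[N | urn 1] = (11+8+6+2+1)/5 = 28/5.
E[N | urn 2] = (4+5+1+5+5)/5 = 4.
E[N | urn 3] = (10+5)/2 = 15/2.
E[N] = (2/9)·(28/5) + (1/3)·(4) + (4/9)·(15/2) = 266/45.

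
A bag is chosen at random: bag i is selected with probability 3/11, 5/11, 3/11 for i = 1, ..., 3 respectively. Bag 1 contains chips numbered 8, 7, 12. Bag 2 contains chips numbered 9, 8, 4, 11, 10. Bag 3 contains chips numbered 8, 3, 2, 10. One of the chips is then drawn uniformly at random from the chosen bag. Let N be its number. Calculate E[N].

345/44

E[N | bag 1] = (8+7+12)/3 = 9.
E[N | bag 2] = (9+8+4+11+10)/5 = 42/5.
E[N | bag 3] = (8+3+2+10)/4 = 23/4.
E[N] = (3/11)·(9) + (5/11)·(42/5) + (3/11)·(23/4) = 345/44.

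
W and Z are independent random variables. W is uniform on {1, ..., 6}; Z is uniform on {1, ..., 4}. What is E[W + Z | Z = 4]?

Outcomes with Z = 4: (1,4), (2,4), (3,4), (4,4), (5,4), (6,4), each with probability 1/24.
E[W + Z | Z = 4] = (5 + 6 + 7 + 8 + 9 + 10) / 6 = 15/2.

15/2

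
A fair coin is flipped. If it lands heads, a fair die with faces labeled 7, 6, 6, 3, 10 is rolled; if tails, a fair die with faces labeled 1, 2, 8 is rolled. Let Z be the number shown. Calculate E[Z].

151/30

E[Z | heads] = (7+6+6+3+10)/5 = 32/5.
E[Z | tails] = (1+2+8)/3 = 11/3.
E[Z] = (1/2)·(32/5) + (1/2)·(11/3) = 151/30.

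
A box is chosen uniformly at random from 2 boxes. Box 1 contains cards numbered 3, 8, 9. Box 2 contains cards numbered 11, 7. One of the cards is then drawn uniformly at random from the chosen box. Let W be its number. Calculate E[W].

47/6

E[W | box 1] = (3+8+9)/3 = 20/3.
E[W | box 2] = (11+7)/2 = 9.
E[W] = (1/2)·(20/3) + (1/2)·(9) = 47/6.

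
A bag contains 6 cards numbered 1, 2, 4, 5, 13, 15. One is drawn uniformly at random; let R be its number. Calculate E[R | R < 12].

P(R < 12) = 2/3.
Σ over the event: 1·1/6 + 2·1/6 + 4·1/6 + 5·1/6 = 2.
E[R | R < 12] = (2) / (2/3) = 3.

3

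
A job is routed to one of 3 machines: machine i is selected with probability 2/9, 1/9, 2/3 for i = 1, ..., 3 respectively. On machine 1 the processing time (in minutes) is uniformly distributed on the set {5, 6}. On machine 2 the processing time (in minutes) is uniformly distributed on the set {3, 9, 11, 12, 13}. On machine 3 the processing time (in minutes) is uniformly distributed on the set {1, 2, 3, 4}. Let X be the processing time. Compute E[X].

E[X | machine 1] = (5+6)/2 = 11/2.
E[X | machine 2] = (3+9+11+12+13)/5 = 48/5.
E[X | machine 3] = (1+2+3+4)/4 = 5/2.
E[X] = (2/9)·(11/2) + (1/9)·(48/5) + (2/3)·(5/2) = 178/45.

178/45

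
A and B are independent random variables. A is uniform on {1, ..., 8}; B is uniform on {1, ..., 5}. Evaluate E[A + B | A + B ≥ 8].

39/4

P(A + B ≥ 8) = 1/2.
Summing (A+B)·P(x,y) over outcomes with A + B ≥ 8 gives 39/8.
E[A + B | A + B ≥ 8] = (39/8) / (1/2) = 39/4.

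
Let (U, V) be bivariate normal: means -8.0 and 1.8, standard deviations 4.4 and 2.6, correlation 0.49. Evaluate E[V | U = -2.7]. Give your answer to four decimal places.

3.3346

The regression of V on U has slope ρ·σ_V/σ_U and passes through (μ_U, μ_V).
E[V | U=-2.7] = 1.8 + (0.49)·(2.6/4.4)·(-2.7 − (-8.0)) = 1.8 + (0.28955)·(5.3) = 3.3346.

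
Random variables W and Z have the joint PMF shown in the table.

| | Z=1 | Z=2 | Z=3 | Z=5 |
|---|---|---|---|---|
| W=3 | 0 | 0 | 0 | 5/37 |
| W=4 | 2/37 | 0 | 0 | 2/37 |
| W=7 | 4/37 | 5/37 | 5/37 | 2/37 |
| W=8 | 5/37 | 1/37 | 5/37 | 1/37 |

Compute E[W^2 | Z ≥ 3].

201/5

P(Z ≥ 3) = 20/37.
Σ W^2·P over the event = 9·(5/37) + 16·(2/37) + 49·(5/37) + 49·(2/37) + 64·(5/37) + 64·(1/37) = 804/37.
E[W^2 | Z ≥ 3] = (804/37) / (20/37) = 201/5.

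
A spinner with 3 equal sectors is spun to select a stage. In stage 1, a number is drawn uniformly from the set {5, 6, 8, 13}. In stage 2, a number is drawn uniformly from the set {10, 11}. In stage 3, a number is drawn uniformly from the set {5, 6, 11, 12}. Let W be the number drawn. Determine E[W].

E[W | stage 1] = (5+6+8+13)/4 = 8.
E[W | stage 2] = (10+11)/2 = 21/2.
E[W | stage 3] = (5+6+11+12)/4 = 17/2.
E[W] = (1/3)·(8) + (1/3)·(21/2) + (1/3)·(17/2) = 9.

9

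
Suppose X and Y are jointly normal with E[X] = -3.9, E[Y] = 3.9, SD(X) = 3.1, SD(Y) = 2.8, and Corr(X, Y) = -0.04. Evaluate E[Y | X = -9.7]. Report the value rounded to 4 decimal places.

4.1095

The regression of Y on X has slope ρ·σ_Y/σ_X and passes through (μ_X, μ_Y).
E[Y | X=-9.7] = 3.9 + (-0.04)·(2.8/3.1)·(-9.7 − (-3.9)) = 3.9 + (-0.036129)·(-5.8) = 4.1095.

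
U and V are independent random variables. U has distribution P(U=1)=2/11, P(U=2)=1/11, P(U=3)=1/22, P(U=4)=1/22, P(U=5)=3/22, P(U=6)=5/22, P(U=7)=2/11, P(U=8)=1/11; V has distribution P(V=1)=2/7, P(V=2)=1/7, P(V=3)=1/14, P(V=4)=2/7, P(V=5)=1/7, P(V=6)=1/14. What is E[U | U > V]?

1233/203

P(U > V) = 29/44.
Summing U·P(x,y) over outcomes with U > V gives 1233/308.
E[U | U > V] = (1233/308) / (29/44) = 1233/203.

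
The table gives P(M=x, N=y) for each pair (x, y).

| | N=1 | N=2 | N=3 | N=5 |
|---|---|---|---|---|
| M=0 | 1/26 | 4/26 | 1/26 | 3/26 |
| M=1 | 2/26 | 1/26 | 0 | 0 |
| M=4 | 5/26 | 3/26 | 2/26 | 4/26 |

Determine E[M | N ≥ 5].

16/7

P(N ≥ 5) = 7/26.
Summing M·P(M=x,N=y) over the conditioning event gives 8/13.
E[M | N ≥ 5] = (8/13) / (7/26) = 16/7.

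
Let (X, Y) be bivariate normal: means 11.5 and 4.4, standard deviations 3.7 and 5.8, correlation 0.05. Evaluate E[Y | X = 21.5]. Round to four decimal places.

The regression of Y on X has slope ρ·σ_Y/σ_X and passes through (μ_X, μ_Y).
E[Y | X=21.5] = 4.4 + (0.05)·(5.8/3.7)·(21.5 − (11.5)) = 4.4 + (0.078378)·(10) = 5.1838.

5.1838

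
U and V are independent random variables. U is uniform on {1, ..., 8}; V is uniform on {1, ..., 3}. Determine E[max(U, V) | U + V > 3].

107/21

P(U + V > 3) = 7/8.
Summing max(U,V)·P(x,y) over outcomes with U + V > 3 gives 107/24.
E[max(U, V) | U + V > 3] = (107/24) / (7/8) = 107/21.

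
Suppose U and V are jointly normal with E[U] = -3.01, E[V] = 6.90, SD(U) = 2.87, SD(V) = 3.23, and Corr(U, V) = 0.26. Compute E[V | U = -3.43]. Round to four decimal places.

For a bivariate normal, E[V | U=x] = μ_V + ρ·(σ_V/σ_U)·(x − μ_U).
E[V | U=-3.43] = 6.90 + (0.26)·(3.23/2.87)·(-3.43 − (-3.01)) = 6.90 + (0.29261)·(-0.42) = 6.7771.

6.7771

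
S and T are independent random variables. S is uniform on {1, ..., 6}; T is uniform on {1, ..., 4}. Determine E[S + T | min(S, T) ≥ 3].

8

P(min(S, T) ≥ 3) = 1/3.
Summing (S+T)·P(x,y) over outcomes with min(S, T) ≥ 3 gives 8/3.
E[S + T | min(S, T) ≥ 3] = (8/3) / (1/3) = 8.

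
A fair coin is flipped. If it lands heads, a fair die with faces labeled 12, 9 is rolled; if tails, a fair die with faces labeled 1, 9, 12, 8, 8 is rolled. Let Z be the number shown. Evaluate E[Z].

E[Z | heads] = (12+9)/2 = 21/2.
E[Z | tails] = (1+9+12+8+8)/5 = 38/5.
By the law of total expectation,
E[Z] = (1/2)·(21/2) + (1/2)·(38/5) = 181/20.

181/20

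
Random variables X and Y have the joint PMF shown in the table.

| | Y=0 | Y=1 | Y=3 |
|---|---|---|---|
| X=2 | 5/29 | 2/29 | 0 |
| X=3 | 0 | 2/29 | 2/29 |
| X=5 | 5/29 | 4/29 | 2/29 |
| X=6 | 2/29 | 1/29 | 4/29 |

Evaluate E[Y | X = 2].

P(X = 2) = 7/29.
Σ Y·P over the event = 0·(5/29) + 1·(2/29) = 2/29.
E[Y | X = 2] = (2/29) / (7/29) = 2/7.

2/7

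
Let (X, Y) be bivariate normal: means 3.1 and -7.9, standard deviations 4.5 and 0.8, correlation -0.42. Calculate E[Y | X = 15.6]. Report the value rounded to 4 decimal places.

-8.8333

For a bivariate normal, E[Y | X=x] = μ_Y + ρ·(σ_Y/σ_X)·(x − μ_X).
E[Y | X=15.6] = -7.9 + (-0.42)·(0.8/4.5)·(15.6 − (3.1)) = -7.9 + (-0.074667)·(12.5) = -8.8333.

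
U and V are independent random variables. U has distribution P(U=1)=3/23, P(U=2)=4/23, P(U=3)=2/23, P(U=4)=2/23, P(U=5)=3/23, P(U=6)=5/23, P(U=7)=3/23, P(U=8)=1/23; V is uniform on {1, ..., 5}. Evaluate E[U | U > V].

P(U > V) = 71/115.
Summing U·P(x,y) over outcomes with U > V gives 399/115.
E[U | U > V] = (399/115) / (71/115) = 399/71.

399/71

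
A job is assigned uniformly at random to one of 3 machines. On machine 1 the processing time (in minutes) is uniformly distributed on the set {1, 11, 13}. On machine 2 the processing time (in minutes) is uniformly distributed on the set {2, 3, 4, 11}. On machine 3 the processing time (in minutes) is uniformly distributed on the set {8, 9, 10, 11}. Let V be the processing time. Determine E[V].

E[V | machine 1] = (1+11+13)/3 = 25/3.
E[V | machine 2] = (2+3+4+11)/4 = 5.
E[V | machine 3] = (8+9+10+11)/4 = 19/2.
E[V] = (1/3)·(25/3) + (1/3)·(5) + (1/3)·(19/2) = 137/18.

137/18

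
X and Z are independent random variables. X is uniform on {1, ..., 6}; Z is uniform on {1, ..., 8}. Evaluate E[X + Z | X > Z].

7

P(X > Z) = 5/16.
Summing (X+Z)·P(x,y) over outcomes with X > Z gives 35/16.
E[X + Z | X > Z] = (35/16) / (5/16) = 7.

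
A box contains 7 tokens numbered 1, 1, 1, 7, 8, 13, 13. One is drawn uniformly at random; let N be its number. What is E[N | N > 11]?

P(N > 11) = 2/7.
Σ over the event: 13·2/7 = 26/7.
E[N | N > 11] = (26/7) / (2/7) = 13.

13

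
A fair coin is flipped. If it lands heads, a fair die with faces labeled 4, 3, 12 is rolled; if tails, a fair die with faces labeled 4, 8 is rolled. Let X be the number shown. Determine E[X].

37/6

E[X | heads] = (4+3+12)/3 = 19/3.
E[X | tails] = (4+8)/2 = 6.
By the law of total expectation,
E[X] = (1/2)·(19/3) + (1/2)·(6) = 37/6.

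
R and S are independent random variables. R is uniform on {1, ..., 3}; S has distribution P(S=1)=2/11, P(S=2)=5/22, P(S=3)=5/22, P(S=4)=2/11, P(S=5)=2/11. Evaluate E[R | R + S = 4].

P(R + S = 4) = 7/33.
Summing R·P(x,y) over outcomes with R + S = 4 gives 9/22.
E[R | R + S = 4] = (9/22) / (7/33) = 27/14.

27/14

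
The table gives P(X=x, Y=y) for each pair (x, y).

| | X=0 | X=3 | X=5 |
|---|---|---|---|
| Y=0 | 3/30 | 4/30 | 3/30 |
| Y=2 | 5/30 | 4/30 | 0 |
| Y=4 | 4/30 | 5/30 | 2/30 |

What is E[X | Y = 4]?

P(Y = 4) = 11/30.
Summing X·P(X=x,Y=y) over the conditioning event gives 5/6.
E[X | Y = 4] = (5/6) / (11/30) = 25/11.

25/11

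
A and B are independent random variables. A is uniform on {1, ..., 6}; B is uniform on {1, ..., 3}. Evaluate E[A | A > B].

P(A > B) = 2/3.
Summing A·P(x,y) over outcomes with A > B gives 53/18.
E[A | A > B] = (53/18) / (2/3) = 53/12.

53/12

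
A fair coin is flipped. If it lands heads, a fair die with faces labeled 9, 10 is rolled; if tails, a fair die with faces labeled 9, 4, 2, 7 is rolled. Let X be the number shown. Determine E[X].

15/2

E[X | heads] = (9+10)/2 = 19/2.
E[X | tails] = (9+4+2+7)/4 = 11/2.
By the law of total expectation,
E[X] = (1/2)·(19/2) + (1/2)·(11/2) = 15/2.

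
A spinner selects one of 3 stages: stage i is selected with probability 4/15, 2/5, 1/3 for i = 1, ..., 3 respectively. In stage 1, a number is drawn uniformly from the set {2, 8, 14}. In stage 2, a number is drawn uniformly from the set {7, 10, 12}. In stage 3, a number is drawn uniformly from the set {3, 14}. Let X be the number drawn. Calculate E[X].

53/6

E[X | stage 1] = (2+8+14)/3 = 8.
E[X | stage 2] = (7+10+12)/3 = 29/3.
E[X | stage 3] = (3+14)/2 = 17/2.
By the law of total expectation,
E[X] = (4/15)·(8) + (2/5)·(29/3) + (1/3)·(17/2) = 53/6.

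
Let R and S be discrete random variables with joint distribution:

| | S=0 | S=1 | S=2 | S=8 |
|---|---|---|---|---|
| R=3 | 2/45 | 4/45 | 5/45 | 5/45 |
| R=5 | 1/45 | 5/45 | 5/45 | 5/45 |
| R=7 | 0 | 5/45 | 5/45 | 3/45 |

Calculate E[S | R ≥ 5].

P(R ≥ 5) = 29/45.
Σ S·P over the event = 0·(1/45) + 1·(5/45) + 2·(5/45) + 8·(5/45) + 1·(5/45) + 2·(5/45) + 8·(3/45) = 94/45.
E[S | R ≥ 5] = (94/45) / (29/45) = 94/29.

94/29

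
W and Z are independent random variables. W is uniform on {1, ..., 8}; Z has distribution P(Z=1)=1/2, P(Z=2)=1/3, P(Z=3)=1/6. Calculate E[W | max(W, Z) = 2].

12/7

P(max(W, Z) = 2) = 7/48.
Summing W·P(x,y) over outcomes with max(W, Z) = 2 gives 1/4.
E[W | max(W, Z) = 2] = (1/4) / (7/48) = 12/7.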